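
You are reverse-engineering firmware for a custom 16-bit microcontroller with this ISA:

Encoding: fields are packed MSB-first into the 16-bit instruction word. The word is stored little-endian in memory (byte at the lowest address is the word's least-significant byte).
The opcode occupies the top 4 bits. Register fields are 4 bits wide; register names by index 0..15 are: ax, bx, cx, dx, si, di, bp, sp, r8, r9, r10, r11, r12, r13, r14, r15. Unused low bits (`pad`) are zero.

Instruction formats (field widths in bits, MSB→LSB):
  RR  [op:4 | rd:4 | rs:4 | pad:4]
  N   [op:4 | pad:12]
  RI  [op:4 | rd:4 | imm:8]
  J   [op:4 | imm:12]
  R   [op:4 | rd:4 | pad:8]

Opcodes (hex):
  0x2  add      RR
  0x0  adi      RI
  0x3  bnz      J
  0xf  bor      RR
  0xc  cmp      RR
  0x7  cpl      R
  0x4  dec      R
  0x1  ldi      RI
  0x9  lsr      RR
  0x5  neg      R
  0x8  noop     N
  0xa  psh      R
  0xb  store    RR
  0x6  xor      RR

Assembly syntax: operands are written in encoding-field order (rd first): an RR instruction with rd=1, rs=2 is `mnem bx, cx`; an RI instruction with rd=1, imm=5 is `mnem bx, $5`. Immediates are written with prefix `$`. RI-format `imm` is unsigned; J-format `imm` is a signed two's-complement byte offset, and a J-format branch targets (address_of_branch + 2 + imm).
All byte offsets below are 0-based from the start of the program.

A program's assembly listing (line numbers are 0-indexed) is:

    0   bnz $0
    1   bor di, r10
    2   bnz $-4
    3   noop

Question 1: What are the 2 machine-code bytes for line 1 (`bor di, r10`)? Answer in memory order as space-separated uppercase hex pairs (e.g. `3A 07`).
A0 F5

line 1 (bor): pack op=0xf:4|rd=5:4|rs=10:4|pad=0:4 = 0xf5a0; little→ a0 f5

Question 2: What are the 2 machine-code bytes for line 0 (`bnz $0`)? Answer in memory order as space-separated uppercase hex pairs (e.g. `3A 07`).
00 30

line 0 (bnz): pack op=0x3:4|imm=0:12 = 0x3000; little→ 00 30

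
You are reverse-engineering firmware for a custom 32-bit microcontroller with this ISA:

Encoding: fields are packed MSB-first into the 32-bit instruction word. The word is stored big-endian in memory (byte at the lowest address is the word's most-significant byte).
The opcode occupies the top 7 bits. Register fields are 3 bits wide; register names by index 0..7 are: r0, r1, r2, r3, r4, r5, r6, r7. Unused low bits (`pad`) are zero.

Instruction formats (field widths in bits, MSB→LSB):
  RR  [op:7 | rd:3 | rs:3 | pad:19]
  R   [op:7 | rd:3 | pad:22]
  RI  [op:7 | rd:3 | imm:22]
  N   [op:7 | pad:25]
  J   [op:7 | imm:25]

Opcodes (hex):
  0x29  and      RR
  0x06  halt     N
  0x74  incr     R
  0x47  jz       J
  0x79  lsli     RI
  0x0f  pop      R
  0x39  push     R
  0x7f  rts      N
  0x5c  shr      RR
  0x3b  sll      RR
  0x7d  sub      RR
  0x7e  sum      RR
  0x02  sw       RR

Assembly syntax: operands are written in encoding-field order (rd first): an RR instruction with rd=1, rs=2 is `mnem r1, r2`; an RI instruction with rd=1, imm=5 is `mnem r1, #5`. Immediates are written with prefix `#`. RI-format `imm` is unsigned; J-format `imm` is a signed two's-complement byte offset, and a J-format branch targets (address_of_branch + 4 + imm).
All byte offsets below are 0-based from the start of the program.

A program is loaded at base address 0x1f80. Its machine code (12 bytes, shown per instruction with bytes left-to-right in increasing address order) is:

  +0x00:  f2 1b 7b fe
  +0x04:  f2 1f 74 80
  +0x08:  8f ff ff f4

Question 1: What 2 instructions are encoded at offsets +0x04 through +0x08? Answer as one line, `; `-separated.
@+04  big-endian(f2 1f 74 80) = 0xf21f7480
  op=0xf21f7480>>25=0x79 ⇒ lsli (RI)
  rd: (w>>22)&0x7=0x0 → r0
  imm: (w>>0)&0x3fffff=0x1f7480 → #2061440
@+08  big-endian(8f ff ff f4) = 0x8ffffff4
  op=0x8ffffff4>>25=0x47 ⇒ jz (J)
  imm: (w>>0)&0x1ffffff=0x1fffff4 (s25→-12) → #-12

lsli r0, #2061440; jz #-12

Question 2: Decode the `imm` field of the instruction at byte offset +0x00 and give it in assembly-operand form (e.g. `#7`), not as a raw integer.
[00] f2 1b 7b fe → 0xf21b7bfe
  top 7b → 0x79 → lsli [RI]
  rd@[24:22]=0x0 ⇒ r0
  imm@[21:0]=0x1b7bfe ⇒ #1801214

#1801214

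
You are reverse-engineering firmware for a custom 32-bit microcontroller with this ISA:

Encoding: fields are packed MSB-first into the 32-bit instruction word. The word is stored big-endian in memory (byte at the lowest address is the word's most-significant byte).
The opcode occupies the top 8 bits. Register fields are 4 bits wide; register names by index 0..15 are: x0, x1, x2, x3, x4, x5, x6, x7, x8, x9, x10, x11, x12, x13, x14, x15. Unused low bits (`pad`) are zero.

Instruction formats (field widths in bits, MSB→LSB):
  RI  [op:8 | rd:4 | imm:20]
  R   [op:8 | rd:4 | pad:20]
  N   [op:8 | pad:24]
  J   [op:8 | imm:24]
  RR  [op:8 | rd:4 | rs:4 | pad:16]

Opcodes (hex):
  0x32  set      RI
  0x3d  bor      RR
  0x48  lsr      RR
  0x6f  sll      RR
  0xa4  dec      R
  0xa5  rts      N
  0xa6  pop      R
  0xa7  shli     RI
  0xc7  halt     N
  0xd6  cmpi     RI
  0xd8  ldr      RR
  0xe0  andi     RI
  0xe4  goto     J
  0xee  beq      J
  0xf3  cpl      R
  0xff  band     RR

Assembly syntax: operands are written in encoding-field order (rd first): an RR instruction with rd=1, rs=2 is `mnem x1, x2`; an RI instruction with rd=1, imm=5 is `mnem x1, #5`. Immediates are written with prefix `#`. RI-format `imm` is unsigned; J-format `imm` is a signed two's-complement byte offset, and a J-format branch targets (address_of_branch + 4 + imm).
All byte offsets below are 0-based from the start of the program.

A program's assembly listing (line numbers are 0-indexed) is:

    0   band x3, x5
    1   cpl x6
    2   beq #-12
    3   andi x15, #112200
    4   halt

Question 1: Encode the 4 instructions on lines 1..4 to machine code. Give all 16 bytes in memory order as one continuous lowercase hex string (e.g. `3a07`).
f3600000eefffff4e0f1b648c7000000

L1: cpl op=0xf3:8|rd=6:4|pad=0:20 ⇒ 0xf3600000 ⇒ big f3 60 00 00
L2: beq op=0xee:8|imm=-12:24 ⇒ 0xeefffff4 ⇒ big ee ff ff f4
L3: andi op=0xe0:8|rd=15:4|imm=112200:20 ⇒ 0xe0f1b648 ⇒ big e0 f1 b6 48
L4: halt op=0xc7:8|pad=0:24 ⇒ 0xc7000000 ⇒ big c7 00 00 00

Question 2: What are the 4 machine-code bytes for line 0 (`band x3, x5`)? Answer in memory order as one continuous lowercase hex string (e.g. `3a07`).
ff350000

0. band fields op=0xff:8|rd=3:4|rs=5:4|pad=0:16 → word ff350000h → ff 35 00 00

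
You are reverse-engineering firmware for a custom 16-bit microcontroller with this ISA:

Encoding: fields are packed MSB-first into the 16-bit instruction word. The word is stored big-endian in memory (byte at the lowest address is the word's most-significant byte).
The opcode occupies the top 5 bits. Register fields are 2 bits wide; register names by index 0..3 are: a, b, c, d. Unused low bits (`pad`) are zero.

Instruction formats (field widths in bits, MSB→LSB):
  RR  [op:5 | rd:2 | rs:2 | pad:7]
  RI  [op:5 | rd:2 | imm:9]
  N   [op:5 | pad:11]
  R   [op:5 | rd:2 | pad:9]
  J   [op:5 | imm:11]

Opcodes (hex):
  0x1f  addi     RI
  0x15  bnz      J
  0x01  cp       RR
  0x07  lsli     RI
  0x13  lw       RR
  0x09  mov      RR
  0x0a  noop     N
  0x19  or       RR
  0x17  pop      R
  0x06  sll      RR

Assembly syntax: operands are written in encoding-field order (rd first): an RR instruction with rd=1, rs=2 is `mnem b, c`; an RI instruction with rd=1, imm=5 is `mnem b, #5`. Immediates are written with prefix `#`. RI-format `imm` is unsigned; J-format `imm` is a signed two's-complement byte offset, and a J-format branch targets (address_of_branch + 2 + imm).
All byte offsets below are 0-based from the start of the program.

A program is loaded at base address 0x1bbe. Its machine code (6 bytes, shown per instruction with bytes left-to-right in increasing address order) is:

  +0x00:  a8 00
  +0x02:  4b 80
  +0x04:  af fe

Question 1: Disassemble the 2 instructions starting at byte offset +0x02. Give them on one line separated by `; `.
[02] 4b 80 → 0x4b80
  op=0x4b80>>11=0x9 ⇒ mov (RR)
  [10:9] rd=1 = b
  [8:7] rs=3 = d
[04] af fe → 0xaffe
  op=0xaffe>>11=0x15 ⇒ bnz (J)
  [10:0] imm=2046 (s11→-2) = #-2

mov b, d; bnz #-2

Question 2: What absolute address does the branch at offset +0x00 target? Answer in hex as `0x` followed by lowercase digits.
[00] a8 00 → 0xa800
  opcode bits[15:11]=0x15: bnz/J
  imm@[10:0]=0x0 ⇒ #0
  target = base 0x1bbe + off 0x00 + 2 + imm 0 = 0x1bc0

0x1bc0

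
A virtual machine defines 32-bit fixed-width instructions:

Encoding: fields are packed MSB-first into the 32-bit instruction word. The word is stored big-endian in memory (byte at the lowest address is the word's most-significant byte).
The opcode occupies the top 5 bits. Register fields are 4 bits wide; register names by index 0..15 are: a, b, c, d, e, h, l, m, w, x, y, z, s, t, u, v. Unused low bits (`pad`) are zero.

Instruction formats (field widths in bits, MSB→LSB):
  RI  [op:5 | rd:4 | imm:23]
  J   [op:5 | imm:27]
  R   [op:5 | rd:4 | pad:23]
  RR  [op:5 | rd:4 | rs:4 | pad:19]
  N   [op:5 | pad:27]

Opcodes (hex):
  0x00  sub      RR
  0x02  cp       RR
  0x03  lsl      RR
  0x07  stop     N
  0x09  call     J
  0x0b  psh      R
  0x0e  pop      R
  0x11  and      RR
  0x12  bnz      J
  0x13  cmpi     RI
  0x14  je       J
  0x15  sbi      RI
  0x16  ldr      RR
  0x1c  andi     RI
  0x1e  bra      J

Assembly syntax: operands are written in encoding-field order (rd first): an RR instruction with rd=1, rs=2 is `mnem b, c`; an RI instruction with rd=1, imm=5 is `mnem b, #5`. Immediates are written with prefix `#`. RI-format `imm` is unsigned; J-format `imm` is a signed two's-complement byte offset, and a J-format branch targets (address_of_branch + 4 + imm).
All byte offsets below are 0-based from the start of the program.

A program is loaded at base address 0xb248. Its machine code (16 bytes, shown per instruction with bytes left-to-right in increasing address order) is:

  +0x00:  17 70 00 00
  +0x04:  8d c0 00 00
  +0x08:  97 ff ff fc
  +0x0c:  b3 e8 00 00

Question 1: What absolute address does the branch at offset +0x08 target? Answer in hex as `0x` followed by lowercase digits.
@+08  big-endian(97 ff ff fc) = 0x97fffffc
  top 5b → 0x12 → bnz [J]
  imm@[26:0]=0x7fffffc (s27→-4) ⇒ #-4
  target = base 0xb248 + off 0x08 + 4 + imm -4 = 0xb250

0xb250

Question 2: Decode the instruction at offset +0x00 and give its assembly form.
off 0x00: read 17 70 00 00 as big → 0x17700000
  op=0x17700000>>27=0x2 ⇒ cp (RR)
  rd@[26:23]=0xe ⇒ u
  rs@[22:19]=0xe ⇒ u

cp u, u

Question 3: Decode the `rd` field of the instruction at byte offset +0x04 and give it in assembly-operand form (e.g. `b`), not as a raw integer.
z

off 0x04: read 8d c0 00 00 as big → 0x8dc00000
  op=0x8dc00000>>27=0x11 ⇒ and (RR)
  rd: (w>>23)&0xf=0xb → z
  rs: (w>>19)&0xf=0x8 → w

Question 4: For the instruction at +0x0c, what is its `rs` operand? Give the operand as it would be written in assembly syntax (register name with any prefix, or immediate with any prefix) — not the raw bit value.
@+0c  big-endian(b3 e8 00 00) = 0xb3e80000
  op=0xb3e80000>>27=0x16 ⇒ ldr (RR)
  [26:23] rd=7 = m
  [22:19] rs=13 = t

t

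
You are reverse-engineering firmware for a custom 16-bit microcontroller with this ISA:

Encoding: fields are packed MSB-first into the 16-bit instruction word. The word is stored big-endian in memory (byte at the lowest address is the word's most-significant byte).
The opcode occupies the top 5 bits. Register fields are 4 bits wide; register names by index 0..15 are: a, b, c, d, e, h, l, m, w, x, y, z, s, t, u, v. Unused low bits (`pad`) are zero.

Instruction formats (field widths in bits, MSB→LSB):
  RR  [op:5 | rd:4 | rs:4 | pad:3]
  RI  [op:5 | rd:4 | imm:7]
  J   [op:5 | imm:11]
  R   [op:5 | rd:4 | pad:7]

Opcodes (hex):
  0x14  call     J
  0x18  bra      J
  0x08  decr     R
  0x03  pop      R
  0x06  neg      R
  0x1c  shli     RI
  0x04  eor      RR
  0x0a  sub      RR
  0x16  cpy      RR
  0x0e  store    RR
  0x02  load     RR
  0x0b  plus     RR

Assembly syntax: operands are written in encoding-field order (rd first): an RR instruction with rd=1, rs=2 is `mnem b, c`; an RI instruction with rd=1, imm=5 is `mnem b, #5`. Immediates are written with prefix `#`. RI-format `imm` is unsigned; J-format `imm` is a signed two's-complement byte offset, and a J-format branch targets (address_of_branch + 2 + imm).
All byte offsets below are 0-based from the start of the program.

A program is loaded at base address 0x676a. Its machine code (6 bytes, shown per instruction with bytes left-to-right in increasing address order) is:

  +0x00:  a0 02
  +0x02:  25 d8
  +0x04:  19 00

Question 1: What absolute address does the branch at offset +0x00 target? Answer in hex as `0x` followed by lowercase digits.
[00] a0 02 → 0xa002
  opcode bits[15:11]=0x14: call/J
  imm: (w>>0)&0x7ff=0x2 → #2
  target = base 0x676a + off 0x00 + 2 + imm 2 = 0x676e

0x676e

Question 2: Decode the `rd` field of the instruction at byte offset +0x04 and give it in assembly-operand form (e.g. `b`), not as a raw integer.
c

off 0x04: read 19 00 as big → 0x1900
  op=0x1900>>11=0x3 ⇒ pop (R)
  rd: (w>>7)&0xf=0x2 → c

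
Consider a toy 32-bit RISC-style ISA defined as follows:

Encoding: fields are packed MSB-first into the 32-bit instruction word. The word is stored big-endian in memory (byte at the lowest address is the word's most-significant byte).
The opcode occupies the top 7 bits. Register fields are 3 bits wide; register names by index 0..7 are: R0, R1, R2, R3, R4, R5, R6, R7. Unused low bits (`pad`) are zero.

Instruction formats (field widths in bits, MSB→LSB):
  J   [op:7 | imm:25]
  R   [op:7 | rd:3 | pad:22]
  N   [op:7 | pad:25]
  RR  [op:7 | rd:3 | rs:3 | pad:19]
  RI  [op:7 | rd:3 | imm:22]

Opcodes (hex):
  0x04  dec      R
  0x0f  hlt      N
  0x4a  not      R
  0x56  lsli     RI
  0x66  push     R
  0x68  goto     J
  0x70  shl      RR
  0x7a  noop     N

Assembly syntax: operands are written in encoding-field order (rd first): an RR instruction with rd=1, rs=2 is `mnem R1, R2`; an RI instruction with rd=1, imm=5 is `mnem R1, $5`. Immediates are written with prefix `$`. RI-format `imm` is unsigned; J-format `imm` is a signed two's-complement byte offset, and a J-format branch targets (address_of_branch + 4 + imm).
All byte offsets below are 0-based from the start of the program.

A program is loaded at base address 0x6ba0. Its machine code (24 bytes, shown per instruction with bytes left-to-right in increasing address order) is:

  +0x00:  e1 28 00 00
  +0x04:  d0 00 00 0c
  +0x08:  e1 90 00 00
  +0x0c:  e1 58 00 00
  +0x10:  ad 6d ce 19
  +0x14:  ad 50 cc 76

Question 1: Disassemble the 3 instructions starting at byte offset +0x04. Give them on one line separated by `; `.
goto $12; shl R6, R2; shl R5, R3

off 0x04: read d0 00 00 0c as big → 0xd000000c
  op=0xd000000c>>25=0x68 ⇒ goto (J)
  imm: (w>>0)&0x1ffffff=0xc → $12
off 0x08: read e1 90 00 00 as big → 0xe1900000
  op=0xe1900000>>25=0x70 ⇒ shl (RR)
  rd: (w>>22)&0x7=0x6 → R6
  rs: (w>>19)&0x7=0x2 → R2
off 0x0c: read e1 58 00 00 as big → 0xe1580000
  op=0xe1580000>>25=0x70 ⇒ shl (RR)
  rd: (w>>22)&0x7=0x5 → R5
  rs: (w>>19)&0x7=0x3 → R3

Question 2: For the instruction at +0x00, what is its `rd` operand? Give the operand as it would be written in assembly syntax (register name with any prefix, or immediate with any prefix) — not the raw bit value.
R4

+0x00: e1 28 00 00 ⇒ word 0xe1280000 (big)
  op=0xe1280000>>25=0x70 ⇒ shl (RR)
  rd: (w>>22)&0x7=0x4 → R4
  rs: (w>>19)&0x7=0x5 → R5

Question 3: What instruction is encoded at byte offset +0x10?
+0x10: ad 6d ce 19 ⇒ word 0xad6dce19 (big)
  top 7b → 0x56 → lsli [RI]
  rd: (w>>22)&0x7=0x5 → R5
  imm: (w>>0)&0x3fffff=0x2dce19 → $3001881

lsli R5, $3001881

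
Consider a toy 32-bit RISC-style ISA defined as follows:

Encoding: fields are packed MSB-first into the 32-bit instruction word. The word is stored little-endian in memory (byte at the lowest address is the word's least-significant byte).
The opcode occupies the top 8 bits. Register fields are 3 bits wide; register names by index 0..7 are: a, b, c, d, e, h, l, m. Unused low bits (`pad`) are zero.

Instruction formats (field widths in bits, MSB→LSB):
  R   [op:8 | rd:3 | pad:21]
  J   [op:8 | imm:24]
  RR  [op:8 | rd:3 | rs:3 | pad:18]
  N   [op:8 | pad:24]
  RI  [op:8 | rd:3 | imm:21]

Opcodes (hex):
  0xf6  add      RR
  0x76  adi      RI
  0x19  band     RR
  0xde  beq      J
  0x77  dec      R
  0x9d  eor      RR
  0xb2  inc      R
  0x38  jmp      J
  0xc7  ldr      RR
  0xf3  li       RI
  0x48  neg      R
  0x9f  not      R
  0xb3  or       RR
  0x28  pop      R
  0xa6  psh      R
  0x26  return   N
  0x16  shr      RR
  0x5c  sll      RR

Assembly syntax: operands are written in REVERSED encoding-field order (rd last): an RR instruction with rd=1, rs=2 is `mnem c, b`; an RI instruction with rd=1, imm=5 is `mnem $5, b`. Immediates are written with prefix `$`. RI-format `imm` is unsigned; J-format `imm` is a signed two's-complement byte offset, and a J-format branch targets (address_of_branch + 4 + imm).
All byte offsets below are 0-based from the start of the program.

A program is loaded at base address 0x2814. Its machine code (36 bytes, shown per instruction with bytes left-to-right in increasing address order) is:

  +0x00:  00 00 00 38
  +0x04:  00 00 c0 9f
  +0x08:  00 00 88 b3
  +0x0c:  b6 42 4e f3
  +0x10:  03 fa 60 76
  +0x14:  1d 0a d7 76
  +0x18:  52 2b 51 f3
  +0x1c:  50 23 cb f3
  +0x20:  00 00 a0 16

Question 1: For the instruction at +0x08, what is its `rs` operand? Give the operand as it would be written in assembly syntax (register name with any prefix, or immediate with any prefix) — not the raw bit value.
[08] 00 00 88 b3 → 0xb3880000
  op=0xb3880000>>24=0xb3 ⇒ or (RR)
  rd: (w>>21)&0x7=0x4 → e
  rs: (w>>18)&0x7=0x2 → c

c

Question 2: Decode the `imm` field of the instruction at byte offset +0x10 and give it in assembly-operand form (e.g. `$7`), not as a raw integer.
$64003

off 0x10: read 03 fa 60 76 as little → 0x7660fa03
  top 8b → 0x76 → adi [RI]
  rd: (w>>21)&0x7=0x3 → d
  imm: (w>>0)&0x1fffff=0xfa03 → $64003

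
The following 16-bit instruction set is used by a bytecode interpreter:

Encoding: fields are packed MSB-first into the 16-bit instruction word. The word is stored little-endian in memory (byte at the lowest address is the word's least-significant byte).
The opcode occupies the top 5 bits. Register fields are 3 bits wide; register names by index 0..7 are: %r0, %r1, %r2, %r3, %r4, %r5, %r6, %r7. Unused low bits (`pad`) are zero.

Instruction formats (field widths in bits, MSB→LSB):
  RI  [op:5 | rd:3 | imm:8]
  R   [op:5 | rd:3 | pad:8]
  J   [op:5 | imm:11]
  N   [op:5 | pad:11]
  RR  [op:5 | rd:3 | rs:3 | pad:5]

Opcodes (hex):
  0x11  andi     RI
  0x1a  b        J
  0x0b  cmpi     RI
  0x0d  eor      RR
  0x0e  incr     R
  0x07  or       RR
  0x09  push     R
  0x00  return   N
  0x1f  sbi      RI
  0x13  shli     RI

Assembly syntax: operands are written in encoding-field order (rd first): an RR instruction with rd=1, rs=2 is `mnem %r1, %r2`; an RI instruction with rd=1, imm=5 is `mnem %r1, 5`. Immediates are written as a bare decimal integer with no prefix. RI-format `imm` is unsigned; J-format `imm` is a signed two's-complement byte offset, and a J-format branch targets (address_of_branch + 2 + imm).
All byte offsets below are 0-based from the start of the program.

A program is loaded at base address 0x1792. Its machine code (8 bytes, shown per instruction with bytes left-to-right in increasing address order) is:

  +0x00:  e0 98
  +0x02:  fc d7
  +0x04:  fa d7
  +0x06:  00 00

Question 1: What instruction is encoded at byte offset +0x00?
shli %r0, 224

[00] e0 98 → 0x98e0
  op=0x98e0>>11=0x13 ⇒ shli (RI)
  rd: (w>>8)&0x7=0x0 → %r0
  imm: (w>>0)&0xff=0xe0 → 224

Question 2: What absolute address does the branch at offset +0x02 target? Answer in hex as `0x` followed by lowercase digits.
0x1792

[02] fc d7 → 0xd7fc
  op=0xd7fc>>11=0x1a ⇒ b (J)
  imm@[10:0]=0x7fc (s11→-4) ⇒ -4
  target = base 0x1792 + off 0x02 + 2 + imm -4 = 0x1792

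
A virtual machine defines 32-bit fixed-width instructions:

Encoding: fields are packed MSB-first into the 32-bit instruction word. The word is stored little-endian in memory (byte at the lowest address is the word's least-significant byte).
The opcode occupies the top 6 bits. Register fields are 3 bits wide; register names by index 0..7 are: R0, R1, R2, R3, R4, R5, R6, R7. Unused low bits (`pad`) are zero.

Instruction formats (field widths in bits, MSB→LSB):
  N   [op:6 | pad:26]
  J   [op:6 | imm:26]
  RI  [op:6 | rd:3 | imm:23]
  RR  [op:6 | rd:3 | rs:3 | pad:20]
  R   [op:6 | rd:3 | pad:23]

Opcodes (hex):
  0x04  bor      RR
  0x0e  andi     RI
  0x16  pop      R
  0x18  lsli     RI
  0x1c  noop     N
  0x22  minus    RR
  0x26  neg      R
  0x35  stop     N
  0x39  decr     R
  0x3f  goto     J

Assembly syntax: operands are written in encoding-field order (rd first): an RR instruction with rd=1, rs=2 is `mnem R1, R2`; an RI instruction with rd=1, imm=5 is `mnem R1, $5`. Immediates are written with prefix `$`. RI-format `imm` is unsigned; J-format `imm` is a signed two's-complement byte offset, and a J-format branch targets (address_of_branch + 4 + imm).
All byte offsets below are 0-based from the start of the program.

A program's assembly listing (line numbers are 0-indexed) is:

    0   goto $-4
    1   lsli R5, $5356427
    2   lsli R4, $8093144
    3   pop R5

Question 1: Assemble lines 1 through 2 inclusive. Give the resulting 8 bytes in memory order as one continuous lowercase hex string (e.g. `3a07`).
8bbbd162d87d7b62

line 1 (lsli): pack op=0x18:6|rd=5:3|imm=5356427:23 = 0x62d1bb8b; little→ 8b bb d1 62
line 2 (lsli): pack op=0x18:6|rd=4:3|imm=8093144:23 = 0x627b7dd8; little→ d8 7d 7b 62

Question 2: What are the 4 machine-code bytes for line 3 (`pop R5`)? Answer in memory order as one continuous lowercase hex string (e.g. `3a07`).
line 3 (pop): pack op=0x16:6|rd=5:3|pad=0:23 = 0x5a800000; little→ 00 00 80 5a

0000805a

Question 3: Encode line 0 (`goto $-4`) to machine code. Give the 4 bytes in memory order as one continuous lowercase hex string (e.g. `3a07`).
line 0 (goto): pack op=0x3f:6|imm=-4:26 = 0xfffffffc; little→ fc ff ff ff

fcffffff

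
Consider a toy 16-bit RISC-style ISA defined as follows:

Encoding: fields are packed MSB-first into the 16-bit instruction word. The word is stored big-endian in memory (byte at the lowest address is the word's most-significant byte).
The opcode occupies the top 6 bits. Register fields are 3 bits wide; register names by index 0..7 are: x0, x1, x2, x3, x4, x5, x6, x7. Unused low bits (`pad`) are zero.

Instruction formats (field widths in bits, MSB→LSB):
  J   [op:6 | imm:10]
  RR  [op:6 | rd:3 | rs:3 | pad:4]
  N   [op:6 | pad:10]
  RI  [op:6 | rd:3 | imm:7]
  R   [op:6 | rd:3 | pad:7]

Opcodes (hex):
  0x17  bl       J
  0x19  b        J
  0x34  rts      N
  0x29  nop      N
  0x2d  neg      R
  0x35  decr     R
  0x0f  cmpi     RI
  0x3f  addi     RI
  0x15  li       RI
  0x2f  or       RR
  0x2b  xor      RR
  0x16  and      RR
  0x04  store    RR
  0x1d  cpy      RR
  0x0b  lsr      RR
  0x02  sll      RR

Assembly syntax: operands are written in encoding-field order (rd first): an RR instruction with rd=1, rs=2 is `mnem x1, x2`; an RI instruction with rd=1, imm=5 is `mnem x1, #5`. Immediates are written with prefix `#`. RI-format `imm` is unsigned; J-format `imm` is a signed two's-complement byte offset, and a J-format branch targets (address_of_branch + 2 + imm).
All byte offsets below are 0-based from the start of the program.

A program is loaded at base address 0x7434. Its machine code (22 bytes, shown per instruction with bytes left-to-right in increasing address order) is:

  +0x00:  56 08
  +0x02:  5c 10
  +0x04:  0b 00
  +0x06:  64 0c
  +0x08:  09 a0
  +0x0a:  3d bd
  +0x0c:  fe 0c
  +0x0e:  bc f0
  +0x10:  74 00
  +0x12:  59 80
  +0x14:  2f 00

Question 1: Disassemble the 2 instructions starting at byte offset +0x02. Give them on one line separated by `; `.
bl #16; sll x6, x0

off 0x02: read 5c 10 as big → 0x5c10
  opcode bits[15:10]=0x17: bl/J
  [9:0] imm=16 = #16
off 0x04: read 0b 00 as big → 0x0b00
  opcode bits[15:10]=0x2: sll/RR
  [9:7] rd=6 = x6
  [6:4] rs=0 = x0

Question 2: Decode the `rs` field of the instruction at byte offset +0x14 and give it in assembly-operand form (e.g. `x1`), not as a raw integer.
x0

+0x14: 2f 00 ⇒ word 0x2f00 (big)
  opcode bits[15:10]=0xb: lsr/RR
  rd: (w>>7)&0x7=0x6 → x6
  rs: (w>>4)&0x7=0x0 → x0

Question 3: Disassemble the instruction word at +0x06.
b #12

+0x06: 64 0c ⇒ word 0x640c (big)
  opcode bits[15:10]=0x19: b/J
  imm: (w>>0)&0x3ff=0xc → #12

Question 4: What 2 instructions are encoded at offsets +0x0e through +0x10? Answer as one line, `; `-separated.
@+0e  big-endian(bc f0) = 0xbcf0
  opcode bits[15:10]=0x2f: or/RR
  [9:7] rd=1 = x1
  [6:4] rs=7 = x7
@+10  big-endian(74 00) = 0x7400
  opcode bits[15:10]=0x1d: cpy/RR
  [9:7] rd=0 = x0
  [6:4] rs=0 = x0

or x1, x7; cpy x0, x0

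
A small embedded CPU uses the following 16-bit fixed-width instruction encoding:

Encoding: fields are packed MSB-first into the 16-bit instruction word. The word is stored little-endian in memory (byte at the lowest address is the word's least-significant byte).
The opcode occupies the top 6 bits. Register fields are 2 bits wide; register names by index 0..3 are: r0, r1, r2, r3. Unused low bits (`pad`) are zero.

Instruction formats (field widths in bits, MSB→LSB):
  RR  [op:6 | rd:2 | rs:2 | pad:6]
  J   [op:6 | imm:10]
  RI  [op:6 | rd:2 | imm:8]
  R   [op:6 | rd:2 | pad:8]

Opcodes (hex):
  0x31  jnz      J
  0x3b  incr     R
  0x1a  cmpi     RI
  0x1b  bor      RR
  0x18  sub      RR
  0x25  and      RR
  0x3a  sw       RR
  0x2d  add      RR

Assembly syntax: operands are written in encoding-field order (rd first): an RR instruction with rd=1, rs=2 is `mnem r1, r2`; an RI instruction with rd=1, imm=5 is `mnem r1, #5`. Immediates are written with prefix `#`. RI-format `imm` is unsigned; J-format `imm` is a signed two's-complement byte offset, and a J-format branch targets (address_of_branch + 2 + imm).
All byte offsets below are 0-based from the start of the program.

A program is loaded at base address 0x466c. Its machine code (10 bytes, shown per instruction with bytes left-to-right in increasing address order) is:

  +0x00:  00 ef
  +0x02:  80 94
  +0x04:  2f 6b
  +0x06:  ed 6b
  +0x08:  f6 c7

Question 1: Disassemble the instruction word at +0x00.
[00] 00 ef → 0xef00
  top 6b → 0x3b → incr [R]
  rd@[9:8]=0x3 ⇒ r3

incr r3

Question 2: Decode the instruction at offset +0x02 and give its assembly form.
off 0x02: read 80 94 as little → 0x9480
  op=0x9480>>10=0x25 ⇒ and (RR)
  [9:8] rd=0 = r0
  [7:6] rs=2 = r2

and r0, r2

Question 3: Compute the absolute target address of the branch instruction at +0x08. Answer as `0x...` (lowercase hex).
0x466c

@+08  little-endian(f6 c7) = 0xc7f6
  op=0xc7f6>>10=0x31 ⇒ jnz (J)
  imm@[9:0]=0x3f6 (s10→-10) ⇒ #-10
  target = base 0x466c + off 0x08 + 2 + imm -10 = 0x466c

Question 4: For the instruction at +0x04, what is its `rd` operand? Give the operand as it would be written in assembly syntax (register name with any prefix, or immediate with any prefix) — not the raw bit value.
r3

[04] 2f 6b → 0x6b2f
  opcode bits[15:10]=0x1a: cmpi/RI
  rd@[9:8]=0x3 ⇒ r3
  imm@[7:0]=0x2f ⇒ #47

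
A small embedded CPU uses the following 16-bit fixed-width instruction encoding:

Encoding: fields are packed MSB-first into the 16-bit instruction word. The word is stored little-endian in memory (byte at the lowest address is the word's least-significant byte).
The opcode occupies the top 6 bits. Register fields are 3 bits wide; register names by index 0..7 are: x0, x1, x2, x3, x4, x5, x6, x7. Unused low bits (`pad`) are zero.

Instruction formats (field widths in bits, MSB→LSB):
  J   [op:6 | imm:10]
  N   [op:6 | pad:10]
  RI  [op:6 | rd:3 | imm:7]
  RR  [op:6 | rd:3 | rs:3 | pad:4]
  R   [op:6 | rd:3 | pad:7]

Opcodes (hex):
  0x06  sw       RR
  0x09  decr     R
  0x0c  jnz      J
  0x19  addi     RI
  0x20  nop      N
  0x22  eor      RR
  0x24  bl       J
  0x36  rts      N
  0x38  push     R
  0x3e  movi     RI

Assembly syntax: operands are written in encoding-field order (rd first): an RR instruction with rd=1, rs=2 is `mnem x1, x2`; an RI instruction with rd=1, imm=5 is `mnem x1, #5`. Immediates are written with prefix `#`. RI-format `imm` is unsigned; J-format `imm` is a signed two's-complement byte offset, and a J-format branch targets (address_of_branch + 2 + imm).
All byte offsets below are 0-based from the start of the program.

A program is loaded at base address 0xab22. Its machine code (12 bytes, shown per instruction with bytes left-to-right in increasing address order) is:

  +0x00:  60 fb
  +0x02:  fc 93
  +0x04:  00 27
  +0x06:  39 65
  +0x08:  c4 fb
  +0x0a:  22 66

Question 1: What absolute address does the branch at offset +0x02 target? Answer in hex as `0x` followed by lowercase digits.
0xab22

+0x02: fc 93 ⇒ word 0x93fc (little)
  opcode bits[15:10]=0x24: bl/J
  [9:0] imm=1020 (s10→-4) = #-4
  target = base 0xab22 + off 0x02 + 2 + imm -4 = 0xab22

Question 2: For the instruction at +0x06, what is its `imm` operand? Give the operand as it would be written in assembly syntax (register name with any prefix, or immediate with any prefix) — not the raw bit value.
#57

[06] 39 65 → 0x6539
  op=0x6539>>10=0x19 ⇒ addi (RI)
  rd@[9:7]=0x2 ⇒ x2
  imm@[6:0]=0x39 ⇒ #57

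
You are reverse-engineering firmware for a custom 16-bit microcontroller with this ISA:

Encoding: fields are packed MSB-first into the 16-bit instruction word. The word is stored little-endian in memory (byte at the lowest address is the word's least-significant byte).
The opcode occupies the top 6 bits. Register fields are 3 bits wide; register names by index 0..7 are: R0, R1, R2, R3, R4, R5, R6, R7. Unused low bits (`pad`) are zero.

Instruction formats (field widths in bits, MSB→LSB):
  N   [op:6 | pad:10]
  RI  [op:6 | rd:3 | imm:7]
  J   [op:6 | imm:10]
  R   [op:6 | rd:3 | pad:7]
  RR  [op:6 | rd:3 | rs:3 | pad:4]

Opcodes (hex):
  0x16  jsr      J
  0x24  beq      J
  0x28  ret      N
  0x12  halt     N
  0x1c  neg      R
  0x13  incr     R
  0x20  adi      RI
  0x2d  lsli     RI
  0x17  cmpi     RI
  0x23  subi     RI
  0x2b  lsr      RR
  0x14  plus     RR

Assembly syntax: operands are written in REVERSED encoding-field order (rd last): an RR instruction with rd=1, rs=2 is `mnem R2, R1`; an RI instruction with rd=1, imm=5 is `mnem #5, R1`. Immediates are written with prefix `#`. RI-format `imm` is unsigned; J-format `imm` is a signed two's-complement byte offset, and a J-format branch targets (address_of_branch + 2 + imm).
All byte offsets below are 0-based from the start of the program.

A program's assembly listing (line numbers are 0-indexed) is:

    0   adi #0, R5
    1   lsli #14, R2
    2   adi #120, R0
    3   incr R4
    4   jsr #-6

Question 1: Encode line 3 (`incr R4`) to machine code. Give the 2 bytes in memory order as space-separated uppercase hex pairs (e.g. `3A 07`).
L3: incr op=0x13:6|rd=4:3|pad=0:7 ⇒ 0x4e00 ⇒ little 00 4e

00 4E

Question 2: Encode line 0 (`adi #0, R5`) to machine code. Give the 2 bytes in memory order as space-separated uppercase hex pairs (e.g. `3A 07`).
80 82

0. adi fields op=0x20:6|rd=5:3|imm=0:7 → word 8280h → 80 82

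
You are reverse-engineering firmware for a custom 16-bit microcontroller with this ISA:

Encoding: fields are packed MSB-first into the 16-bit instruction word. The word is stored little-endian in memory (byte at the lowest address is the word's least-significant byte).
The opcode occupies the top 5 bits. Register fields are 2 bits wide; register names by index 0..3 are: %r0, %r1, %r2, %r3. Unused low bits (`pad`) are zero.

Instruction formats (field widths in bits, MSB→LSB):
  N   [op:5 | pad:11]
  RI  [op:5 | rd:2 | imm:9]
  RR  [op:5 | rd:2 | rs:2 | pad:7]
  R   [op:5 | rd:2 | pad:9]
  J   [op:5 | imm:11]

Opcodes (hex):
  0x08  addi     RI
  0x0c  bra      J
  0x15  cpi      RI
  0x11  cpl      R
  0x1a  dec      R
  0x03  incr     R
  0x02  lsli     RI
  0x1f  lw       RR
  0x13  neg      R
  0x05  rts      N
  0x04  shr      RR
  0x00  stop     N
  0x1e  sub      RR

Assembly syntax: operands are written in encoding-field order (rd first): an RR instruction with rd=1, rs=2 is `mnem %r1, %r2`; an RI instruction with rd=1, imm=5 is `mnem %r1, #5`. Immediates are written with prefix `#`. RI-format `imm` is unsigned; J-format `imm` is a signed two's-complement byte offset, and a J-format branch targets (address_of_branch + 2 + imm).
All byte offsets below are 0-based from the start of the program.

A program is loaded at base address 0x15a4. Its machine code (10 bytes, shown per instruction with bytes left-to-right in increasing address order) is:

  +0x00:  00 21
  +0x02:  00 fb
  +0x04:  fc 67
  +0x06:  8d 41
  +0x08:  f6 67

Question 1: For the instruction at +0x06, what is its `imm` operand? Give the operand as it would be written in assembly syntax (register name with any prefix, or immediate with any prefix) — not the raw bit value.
[06] 8d 41 → 0x418d
  top 5b → 0x8 → addi [RI]
  rd: (w>>9)&0x3=0x0 → %r0
  imm: (w>>0)&0x1ff=0x18d → #397

#397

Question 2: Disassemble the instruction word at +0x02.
off 0x02: read 00 fb as little → 0xfb00
  opcode bits[15:11]=0x1f: lw/RR
  rd@[10:9]=0x1 ⇒ %r1
  rs@[8:7]=0x2 ⇒ %r2

lw %r1, %r2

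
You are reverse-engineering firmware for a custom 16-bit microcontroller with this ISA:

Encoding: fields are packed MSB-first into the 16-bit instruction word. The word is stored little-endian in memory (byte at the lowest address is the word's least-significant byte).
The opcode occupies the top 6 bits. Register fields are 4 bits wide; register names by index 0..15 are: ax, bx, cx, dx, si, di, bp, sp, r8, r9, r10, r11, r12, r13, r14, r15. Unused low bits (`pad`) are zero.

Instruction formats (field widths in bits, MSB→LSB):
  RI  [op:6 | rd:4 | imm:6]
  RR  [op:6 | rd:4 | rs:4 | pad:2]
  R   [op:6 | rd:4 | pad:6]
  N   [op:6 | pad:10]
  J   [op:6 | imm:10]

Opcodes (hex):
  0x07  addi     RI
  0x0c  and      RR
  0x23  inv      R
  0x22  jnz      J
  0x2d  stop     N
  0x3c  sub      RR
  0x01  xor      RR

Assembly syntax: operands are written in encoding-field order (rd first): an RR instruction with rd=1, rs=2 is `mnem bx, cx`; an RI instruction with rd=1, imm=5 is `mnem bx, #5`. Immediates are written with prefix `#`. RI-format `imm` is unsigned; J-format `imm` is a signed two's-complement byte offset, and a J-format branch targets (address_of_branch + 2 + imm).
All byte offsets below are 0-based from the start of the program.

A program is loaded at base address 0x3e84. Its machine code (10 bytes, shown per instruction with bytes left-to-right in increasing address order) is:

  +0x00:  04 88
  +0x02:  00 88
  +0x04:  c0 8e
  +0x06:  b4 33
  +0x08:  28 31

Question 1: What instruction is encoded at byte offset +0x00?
off 0x00: read 04 88 as little → 0x8804
  opcode bits[15:10]=0x22: jnz/J
  imm: (w>>0)&0x3ff=0x4 → #4

jnz #4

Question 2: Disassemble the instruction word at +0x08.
and si, r10

[08] 28 31 → 0x3128
  opcode bits[15:10]=0xc: and/RR
  rd@[9:6]=0x4 ⇒ si
  rs@[5:2]=0xa ⇒ r10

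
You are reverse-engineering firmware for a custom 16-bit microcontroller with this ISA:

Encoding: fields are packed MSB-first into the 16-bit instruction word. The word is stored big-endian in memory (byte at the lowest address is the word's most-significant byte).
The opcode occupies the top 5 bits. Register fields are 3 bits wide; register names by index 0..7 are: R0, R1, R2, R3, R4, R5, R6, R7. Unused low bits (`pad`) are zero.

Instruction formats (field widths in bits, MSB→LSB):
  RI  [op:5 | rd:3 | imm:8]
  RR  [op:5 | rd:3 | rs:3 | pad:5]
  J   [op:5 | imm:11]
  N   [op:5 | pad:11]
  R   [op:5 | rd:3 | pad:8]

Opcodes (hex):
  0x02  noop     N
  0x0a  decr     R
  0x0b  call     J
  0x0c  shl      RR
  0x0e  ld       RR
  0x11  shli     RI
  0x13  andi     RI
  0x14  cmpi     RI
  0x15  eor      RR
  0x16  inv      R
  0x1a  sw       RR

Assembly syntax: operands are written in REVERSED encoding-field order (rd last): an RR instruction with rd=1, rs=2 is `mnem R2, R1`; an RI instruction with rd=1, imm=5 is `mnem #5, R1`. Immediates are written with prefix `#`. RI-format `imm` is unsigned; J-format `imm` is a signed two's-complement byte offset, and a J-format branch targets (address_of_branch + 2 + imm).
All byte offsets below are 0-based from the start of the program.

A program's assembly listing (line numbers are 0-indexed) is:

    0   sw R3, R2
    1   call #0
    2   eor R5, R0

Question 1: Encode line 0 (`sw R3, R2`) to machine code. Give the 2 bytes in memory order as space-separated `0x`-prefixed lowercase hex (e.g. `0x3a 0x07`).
line 0 (sw): pack op=0x1a:5|rd=2:3|rs=3:3|pad=0:5 = 0xd260; big→ d2 60

0xd2 0x60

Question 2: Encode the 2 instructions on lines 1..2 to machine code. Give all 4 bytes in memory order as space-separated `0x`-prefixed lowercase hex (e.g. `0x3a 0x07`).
1. call fields op=0xb:5|imm=0:11 → word 5800h → 58 00
2. eor fields op=0x15:5|rd=0:3|rs=5:3|pad=0:5 → word a8a0h → a8 a0

0x58 0x00 0xa8 0xa0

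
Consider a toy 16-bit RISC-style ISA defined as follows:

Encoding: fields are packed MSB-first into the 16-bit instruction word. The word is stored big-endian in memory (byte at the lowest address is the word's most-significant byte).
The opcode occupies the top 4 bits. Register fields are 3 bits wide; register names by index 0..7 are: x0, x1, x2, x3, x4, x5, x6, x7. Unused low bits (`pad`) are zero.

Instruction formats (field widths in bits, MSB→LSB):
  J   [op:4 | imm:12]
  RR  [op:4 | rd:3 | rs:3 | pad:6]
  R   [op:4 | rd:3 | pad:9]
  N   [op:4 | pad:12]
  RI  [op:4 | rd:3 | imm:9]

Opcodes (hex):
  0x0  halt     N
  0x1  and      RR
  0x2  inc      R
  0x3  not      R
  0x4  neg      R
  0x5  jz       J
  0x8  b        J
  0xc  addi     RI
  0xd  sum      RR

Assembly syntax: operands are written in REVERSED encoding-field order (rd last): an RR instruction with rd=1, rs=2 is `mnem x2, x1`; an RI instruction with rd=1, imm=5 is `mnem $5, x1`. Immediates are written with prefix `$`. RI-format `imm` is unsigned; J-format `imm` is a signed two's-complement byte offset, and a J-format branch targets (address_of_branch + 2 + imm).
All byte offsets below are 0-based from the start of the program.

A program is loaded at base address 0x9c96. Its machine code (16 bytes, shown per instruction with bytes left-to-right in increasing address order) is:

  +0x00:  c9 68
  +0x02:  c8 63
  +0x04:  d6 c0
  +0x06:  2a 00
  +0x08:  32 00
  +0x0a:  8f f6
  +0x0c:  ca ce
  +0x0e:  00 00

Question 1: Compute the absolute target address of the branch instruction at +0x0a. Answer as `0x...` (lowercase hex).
[0a] 8f f6 → 0x8ff6
  top 4b → 0x8 → b [J]
  imm: (w>>0)&0xfff=0xff6 (s12→-10) → $-10
  target = base 0x9c96 + off 0x0a + 2 + imm -10 = 0x9c98

0x9c98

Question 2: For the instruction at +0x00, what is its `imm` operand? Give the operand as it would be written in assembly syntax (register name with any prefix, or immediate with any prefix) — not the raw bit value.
@+00  big-endian(c9 68) = 0xc968
  op=0xc968>>12=0xc ⇒ addi (RI)
  [11:9] rd=4 = x4
  [8:0] imm=360 = $360

$360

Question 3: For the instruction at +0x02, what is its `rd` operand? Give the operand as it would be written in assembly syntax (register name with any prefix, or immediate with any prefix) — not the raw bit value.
x4

+0x02: c8 63 ⇒ word 0xc863 (big)
  top 4b → 0xc → addi [RI]
  [11:9] rd=4 = x4
  [8:0] imm=99 = $99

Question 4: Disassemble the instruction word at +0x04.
sum x3, x3

+0x04: d6 c0 ⇒ word 0xd6c0 (big)
  opcode bits[15:12]=0xd: sum/RR
  rd: (w>>9)&0x7=0x3 → x3
  rs: (w>>6)&0x7=0x3 → x3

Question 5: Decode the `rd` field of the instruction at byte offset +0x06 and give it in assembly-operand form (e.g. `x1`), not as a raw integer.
x5

+0x06: 2a 00 ⇒ word 0x2a00 (big)
  top 4b → 0x2 → inc [R]
  [11:9] rd=5 = x5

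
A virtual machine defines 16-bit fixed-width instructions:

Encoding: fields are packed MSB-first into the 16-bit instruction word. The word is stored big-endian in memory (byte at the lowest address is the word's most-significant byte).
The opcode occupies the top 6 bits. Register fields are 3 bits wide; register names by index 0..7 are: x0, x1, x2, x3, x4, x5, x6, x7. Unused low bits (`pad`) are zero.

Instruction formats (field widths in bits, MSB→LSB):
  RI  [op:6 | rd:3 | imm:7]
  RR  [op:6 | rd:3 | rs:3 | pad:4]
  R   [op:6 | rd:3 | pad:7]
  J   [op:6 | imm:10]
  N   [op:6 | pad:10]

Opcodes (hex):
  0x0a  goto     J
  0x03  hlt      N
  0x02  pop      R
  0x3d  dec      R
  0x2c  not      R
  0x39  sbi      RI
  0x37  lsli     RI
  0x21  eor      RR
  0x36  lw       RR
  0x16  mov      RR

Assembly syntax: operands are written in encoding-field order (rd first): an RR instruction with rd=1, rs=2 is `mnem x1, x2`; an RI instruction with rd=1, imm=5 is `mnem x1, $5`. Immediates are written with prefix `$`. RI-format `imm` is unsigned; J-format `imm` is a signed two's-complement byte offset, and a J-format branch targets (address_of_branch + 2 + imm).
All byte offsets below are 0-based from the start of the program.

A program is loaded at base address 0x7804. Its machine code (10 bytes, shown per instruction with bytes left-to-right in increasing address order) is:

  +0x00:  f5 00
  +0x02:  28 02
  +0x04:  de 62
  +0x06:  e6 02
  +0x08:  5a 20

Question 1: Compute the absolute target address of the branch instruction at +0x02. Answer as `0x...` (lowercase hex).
off 0x02: read 28 02 as big → 0x2802
  opcode bits[15:10]=0xa: goto/J
  imm: (w>>0)&0x3ff=0x2 → $2
  target = base 0x7804 + off 0x02 + 2 + imm 2 = 0x780a

0x780a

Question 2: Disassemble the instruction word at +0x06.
sbi x4, $2

off 0x06: read e6 02 as big → 0xe602
  opcode bits[15:10]=0x39: sbi/RI
  [9:7] rd=4 = x4
  [6:0] imm=2 = $2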